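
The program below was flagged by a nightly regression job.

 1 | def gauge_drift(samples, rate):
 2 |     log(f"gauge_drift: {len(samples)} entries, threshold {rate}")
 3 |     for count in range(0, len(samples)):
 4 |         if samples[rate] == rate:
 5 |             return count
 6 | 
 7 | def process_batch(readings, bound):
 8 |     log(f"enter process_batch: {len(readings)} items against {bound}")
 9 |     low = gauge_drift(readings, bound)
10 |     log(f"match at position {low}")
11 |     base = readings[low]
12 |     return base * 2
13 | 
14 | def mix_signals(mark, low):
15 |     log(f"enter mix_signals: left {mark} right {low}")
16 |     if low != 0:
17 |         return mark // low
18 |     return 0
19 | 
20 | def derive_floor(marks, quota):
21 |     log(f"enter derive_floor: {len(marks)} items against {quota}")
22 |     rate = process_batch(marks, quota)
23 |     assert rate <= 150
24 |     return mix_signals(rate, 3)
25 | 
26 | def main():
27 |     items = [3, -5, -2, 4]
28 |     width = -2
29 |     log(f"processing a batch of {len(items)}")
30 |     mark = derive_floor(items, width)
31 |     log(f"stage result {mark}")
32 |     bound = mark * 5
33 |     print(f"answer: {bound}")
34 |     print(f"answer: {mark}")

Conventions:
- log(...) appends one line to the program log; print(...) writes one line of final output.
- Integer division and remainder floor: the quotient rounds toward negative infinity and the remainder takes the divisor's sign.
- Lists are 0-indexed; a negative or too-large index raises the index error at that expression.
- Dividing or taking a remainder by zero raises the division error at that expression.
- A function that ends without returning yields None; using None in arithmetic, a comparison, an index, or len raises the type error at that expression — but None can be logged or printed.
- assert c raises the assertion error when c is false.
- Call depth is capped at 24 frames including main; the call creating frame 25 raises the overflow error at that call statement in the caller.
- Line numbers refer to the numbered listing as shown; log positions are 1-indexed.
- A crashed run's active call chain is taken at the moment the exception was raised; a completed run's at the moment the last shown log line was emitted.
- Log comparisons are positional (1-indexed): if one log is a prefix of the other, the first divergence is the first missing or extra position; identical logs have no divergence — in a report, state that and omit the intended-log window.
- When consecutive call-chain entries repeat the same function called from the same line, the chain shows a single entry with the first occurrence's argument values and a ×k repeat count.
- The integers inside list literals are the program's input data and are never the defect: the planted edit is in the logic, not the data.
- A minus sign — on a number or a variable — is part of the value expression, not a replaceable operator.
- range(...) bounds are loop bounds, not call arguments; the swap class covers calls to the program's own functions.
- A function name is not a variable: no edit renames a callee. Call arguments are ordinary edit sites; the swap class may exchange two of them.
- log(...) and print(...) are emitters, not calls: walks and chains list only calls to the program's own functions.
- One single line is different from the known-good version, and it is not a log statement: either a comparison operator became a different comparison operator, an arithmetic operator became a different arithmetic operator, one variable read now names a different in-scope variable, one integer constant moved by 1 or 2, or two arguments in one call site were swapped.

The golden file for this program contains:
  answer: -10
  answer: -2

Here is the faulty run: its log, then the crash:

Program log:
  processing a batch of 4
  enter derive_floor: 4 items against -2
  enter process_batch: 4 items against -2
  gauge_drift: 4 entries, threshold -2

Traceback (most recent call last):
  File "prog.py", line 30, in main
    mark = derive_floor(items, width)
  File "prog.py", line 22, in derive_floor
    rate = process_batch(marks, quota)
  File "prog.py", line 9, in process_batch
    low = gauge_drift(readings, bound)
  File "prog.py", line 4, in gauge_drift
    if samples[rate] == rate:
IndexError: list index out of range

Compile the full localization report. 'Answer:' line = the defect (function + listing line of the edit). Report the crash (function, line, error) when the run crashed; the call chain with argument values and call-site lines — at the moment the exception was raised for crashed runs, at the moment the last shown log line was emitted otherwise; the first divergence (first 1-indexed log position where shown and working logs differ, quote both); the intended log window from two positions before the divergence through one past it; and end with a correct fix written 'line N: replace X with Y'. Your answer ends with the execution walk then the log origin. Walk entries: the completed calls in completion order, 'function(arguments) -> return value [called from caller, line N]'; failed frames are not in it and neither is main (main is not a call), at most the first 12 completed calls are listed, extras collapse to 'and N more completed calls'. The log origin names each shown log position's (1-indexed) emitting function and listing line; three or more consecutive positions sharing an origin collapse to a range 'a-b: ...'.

Answer: the defect is in gauge_drift at line 4.
The tell: A complete run would log 'match at position 2' next, but this one stopped at 4 lines.
Crash: gauge_drift, line 4, IndexError.
Call chain: main -> derive_floor([3, -5, -2, 4], -2) (called at line 30) -> process_batch([3, -5, -2, 4], -2) (called at line 22) -> gauge_drift([3, -5, -2, 4], -2) (called at line 9).
First divergence: position 5 (shown log ended at 4 lines; the working version continues: 'match at position 2').
Intended log window:
  3: enter process_batch: 4 items against -2
  4: gauge_drift: 4 entries, threshold -2
  5: match at position 2
  6: enter mix_signals: left -4 right 3
Execution walk:
  (no call completed)
Log origins:
  1: from main, line 29
  2: from derive_floor, line 21
  3: from process_batch, line 8
  4: from gauge_drift, line 2
A correct fix: line 4: replace `samples[rate]` with `samples[count]`.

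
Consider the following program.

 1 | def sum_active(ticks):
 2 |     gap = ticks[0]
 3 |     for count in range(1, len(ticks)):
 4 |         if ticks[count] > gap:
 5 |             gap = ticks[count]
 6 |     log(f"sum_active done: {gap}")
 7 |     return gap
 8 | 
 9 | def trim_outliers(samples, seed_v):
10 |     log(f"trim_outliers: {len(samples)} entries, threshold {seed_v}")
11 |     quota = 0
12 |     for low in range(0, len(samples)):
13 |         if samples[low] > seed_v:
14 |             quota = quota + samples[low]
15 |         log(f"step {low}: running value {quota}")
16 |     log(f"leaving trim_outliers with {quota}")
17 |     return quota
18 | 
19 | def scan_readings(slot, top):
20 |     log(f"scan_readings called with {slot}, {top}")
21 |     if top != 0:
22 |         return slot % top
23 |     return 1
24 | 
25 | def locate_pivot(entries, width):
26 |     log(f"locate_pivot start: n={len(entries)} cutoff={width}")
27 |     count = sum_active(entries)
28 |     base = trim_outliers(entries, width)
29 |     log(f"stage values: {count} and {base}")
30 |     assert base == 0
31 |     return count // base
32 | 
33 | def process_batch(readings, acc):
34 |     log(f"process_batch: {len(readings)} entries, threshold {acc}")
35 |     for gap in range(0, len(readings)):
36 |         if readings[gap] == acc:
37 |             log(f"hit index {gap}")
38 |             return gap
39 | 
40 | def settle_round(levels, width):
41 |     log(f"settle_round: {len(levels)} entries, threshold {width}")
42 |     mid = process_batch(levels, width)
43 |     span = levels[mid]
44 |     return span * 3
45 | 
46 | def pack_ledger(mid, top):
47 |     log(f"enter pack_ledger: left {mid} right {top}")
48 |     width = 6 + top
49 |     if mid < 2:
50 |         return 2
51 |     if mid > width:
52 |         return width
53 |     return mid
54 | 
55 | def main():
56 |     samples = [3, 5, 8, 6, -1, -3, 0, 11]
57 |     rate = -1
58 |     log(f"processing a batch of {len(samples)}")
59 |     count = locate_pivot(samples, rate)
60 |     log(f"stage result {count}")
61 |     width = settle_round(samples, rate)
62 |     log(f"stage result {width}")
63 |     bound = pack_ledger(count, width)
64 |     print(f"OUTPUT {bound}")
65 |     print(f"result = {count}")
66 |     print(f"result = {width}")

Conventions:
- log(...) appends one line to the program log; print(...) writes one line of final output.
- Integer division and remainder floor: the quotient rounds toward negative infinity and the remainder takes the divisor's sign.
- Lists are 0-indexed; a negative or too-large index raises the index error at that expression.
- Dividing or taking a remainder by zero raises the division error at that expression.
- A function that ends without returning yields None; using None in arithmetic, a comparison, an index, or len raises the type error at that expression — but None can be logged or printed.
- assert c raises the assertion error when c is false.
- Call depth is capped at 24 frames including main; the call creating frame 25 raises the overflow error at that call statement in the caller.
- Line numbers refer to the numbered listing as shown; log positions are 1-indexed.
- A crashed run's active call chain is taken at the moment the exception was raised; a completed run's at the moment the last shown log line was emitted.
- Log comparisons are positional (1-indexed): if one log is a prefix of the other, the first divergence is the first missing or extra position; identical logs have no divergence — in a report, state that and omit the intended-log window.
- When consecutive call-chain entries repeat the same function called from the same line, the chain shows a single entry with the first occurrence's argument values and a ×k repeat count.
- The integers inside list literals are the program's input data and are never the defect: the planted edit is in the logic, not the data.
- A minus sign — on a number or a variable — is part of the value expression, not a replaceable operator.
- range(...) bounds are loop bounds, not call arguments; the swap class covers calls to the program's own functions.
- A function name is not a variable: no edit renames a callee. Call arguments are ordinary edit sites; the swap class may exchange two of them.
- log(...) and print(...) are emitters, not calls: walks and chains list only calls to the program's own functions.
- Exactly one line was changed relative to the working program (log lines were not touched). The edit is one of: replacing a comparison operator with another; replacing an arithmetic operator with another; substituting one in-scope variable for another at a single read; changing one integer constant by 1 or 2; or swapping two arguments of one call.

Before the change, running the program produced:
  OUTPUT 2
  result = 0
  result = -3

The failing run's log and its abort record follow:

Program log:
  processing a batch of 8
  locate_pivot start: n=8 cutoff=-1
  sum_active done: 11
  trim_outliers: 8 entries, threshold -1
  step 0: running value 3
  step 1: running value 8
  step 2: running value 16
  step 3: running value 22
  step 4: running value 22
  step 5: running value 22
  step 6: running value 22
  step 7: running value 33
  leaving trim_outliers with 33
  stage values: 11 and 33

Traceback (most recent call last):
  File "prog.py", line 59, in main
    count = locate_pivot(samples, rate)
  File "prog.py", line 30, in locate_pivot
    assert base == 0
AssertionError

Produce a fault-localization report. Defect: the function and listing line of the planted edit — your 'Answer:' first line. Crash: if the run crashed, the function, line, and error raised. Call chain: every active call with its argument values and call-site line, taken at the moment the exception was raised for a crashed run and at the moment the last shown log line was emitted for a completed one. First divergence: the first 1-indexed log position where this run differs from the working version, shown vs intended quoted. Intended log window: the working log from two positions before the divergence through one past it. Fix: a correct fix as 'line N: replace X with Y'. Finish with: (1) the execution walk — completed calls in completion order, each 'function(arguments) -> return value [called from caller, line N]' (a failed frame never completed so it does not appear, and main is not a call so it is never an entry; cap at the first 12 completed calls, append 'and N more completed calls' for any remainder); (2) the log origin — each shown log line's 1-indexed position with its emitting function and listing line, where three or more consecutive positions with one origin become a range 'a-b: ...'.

Answer: the defect is in locate_pivot at line 30.
Core observation: The log ends early — 14 lines, where the working version next logs 'stage result 0'.
Crash: locate_pivot, line 30, AssertionError.
Call chain: main -> locate_pivot([3, 5, 8, 6, -1, -3, 0, 11], -1) (called at line 59).
First divergence: position 15 — the faulty run's log ends after 14 lines; the working version continues with 'stage result 0'.
Intended log window:
  13: leaving trim_outliers with 33
  14: stage values: 11 and 33
  15: stage result 0
  16: settle_round: 8 entries, threshold -1
Execution walk:
  sum_active([3, 5, 8, 6, -1, -3, 0, 11]) -> 11  [called from locate_pivot, line 27]
  trim_outliers([3, 5, 8, 6, -1, -3, 0, 11], -1) -> 33  [called from locate_pivot, line 28]
Log line origins:
  1 — main, line 58
  2 — locate_pivot, line 26
  3 — sum_active, line 6
  4 — trim_outliers, line 10
  5-12 — trim_outliers, line 15
  13 — trim_outliers, line 16
  14 — locate_pivot, line 29
A correct fix: line 30: replace `==` with `>`.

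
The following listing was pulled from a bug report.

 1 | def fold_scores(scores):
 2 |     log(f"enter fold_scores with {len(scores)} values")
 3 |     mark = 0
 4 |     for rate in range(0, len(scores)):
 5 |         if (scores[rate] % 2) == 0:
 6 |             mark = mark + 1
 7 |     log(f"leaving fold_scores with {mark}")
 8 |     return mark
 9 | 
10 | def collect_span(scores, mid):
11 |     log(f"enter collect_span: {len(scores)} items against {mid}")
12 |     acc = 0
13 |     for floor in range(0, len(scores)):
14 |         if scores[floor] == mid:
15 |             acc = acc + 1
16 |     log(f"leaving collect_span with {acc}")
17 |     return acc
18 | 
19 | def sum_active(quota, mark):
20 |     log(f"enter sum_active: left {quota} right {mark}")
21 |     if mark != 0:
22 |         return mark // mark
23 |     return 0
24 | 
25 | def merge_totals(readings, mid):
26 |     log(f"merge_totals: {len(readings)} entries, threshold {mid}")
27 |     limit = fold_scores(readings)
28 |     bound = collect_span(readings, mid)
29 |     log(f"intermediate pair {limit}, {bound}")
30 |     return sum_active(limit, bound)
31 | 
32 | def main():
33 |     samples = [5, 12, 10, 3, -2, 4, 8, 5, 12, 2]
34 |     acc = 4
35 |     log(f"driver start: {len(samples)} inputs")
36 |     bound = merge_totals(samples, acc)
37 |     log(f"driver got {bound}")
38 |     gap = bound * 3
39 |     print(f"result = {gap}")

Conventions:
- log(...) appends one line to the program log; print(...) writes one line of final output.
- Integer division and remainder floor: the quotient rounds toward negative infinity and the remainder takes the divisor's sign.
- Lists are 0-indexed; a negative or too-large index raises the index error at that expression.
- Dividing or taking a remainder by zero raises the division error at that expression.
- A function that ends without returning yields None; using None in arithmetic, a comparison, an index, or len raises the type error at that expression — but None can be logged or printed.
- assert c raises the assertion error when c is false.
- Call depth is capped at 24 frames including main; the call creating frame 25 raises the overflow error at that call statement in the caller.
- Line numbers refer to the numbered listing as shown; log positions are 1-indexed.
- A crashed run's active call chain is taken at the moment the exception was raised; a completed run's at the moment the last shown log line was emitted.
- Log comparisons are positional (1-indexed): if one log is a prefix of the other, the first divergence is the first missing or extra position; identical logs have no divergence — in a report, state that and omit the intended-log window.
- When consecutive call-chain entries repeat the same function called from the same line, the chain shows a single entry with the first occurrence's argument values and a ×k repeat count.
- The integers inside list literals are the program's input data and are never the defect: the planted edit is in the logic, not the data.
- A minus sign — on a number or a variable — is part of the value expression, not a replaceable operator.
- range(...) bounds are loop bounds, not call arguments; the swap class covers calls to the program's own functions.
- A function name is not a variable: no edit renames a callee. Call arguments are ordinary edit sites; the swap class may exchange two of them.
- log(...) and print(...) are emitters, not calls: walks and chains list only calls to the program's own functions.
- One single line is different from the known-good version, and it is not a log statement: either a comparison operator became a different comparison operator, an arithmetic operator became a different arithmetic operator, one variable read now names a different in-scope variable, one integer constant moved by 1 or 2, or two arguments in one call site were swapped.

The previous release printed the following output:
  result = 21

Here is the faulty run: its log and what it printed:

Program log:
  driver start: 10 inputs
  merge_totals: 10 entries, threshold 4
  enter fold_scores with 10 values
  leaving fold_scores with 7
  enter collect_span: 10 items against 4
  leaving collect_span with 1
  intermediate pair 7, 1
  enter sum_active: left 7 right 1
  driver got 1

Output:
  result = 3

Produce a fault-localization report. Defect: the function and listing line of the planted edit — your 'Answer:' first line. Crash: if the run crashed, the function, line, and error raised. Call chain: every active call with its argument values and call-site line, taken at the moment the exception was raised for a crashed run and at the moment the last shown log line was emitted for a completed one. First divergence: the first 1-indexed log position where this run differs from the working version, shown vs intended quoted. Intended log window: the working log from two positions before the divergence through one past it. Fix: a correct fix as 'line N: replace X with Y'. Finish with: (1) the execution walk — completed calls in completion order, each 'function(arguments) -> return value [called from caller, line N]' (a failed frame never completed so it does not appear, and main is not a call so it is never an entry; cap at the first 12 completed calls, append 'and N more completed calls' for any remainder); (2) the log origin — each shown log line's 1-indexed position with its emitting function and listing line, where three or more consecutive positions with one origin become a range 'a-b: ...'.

Answer: the defect is in sum_active at line 22.
Key observation: Everything matches until log position 9, which reads 'driver got 1' in place of 'driver got 7'.
Call chain: main.
First divergence: position 9; shown 'driver got 1' vs intended 'driver got 7'.
Intended log window:
  7: intermediate pair 7, 1
  8: enter sum_active: left 7 right 1
  9: driver got 7
Execution walk:
  fold_scores([5, 12, 10, 3, -2, 4, 8, 5, 12, 2]) -> 7  [called from merge_totals, line 27]
  collect_span([5, 12, 10, 3, -2, 4, 8, 5, 12, 2], 4) -> 1  [called from merge_totals, line 28]
  sum_active(7, 1) -> 1  [called from merge_totals, line 30]
  merge_totals([5, 12, 10, 3, -2, 4, 8, 5, 12, 2], 4) -> 1  [called from main, line 36]
Log line origins:
  1: from main, line 35
  2: from merge_totals, line 26
  3: from fold_scores, line 2
  4: from fold_scores, line 7
  5: from collect_span, line 11
  6: from collect_span, line 16
  7: from merge_totals, line 29
  8: from sum_active, line 20
  9: from main, line 37
A correct fix: line 22: replace `mark // mark` with `quota // mark`.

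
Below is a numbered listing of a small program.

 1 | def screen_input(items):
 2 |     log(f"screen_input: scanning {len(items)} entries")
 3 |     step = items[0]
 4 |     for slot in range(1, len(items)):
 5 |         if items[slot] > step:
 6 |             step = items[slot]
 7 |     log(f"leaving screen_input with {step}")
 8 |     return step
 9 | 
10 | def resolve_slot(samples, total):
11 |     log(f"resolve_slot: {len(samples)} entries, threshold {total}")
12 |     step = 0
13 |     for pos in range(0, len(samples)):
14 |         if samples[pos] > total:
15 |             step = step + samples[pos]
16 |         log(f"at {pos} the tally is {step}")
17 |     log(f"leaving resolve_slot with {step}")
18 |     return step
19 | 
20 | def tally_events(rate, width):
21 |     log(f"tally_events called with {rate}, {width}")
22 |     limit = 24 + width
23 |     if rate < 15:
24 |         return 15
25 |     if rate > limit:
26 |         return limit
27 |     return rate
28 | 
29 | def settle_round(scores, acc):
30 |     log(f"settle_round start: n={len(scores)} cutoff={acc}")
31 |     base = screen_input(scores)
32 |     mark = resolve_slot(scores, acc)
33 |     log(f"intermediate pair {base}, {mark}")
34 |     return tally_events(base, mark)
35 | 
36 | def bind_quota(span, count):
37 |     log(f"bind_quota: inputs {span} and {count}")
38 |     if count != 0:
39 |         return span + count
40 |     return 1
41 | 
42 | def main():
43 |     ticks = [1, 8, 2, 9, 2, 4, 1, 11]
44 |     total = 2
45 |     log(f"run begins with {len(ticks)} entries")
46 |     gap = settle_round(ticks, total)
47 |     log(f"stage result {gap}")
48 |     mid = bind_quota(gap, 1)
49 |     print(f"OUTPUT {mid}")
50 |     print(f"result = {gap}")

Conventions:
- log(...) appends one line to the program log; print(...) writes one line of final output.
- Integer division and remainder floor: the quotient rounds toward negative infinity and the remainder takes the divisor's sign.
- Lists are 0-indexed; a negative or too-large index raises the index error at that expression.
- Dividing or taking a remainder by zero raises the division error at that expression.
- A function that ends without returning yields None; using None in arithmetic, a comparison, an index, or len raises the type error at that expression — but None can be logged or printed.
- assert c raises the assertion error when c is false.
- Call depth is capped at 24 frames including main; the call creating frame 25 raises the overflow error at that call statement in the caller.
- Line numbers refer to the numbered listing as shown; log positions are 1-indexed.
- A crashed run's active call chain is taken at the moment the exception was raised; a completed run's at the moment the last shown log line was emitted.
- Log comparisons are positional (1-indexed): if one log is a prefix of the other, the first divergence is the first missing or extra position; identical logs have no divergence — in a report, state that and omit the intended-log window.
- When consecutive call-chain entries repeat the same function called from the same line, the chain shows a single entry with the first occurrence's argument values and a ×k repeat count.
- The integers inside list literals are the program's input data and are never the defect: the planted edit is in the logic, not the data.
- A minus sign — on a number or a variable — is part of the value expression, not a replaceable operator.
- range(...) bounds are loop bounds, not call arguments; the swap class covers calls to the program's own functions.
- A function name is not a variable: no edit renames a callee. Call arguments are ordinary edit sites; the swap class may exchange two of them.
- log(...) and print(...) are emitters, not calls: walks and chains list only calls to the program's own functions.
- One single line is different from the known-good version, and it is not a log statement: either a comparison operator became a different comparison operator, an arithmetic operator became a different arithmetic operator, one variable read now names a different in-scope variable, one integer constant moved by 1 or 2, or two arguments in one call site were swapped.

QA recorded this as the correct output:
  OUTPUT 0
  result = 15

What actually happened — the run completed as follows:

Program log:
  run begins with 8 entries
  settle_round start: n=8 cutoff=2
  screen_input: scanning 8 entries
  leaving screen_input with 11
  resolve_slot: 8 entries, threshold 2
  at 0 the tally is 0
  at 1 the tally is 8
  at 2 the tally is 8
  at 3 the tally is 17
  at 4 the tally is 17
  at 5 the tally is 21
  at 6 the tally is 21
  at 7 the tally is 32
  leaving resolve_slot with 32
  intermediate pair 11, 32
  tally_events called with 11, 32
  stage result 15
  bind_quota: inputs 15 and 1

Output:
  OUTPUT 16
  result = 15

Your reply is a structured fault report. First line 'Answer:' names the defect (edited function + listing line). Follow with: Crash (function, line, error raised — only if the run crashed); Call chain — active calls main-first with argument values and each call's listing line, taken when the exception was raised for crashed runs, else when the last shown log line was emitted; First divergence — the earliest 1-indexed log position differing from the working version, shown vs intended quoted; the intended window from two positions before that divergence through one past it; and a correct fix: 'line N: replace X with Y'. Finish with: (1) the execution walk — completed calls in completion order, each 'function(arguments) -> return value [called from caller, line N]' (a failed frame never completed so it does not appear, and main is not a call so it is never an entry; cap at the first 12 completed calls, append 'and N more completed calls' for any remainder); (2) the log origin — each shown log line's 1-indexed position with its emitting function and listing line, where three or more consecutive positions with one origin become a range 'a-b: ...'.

Answer: the defect is in bind_quota at line 39.
The tell: Nothing in the log betrays the bug — only the output does.
Call chain: main -> bind_quota(15, 1) (called at line 48).
First divergence: there is none — every log position agrees.
Execution walk:
  screen_input([1, 8, 2, 9, 2, 4, 1, 11]) -> 11  [called from settle_round, line 31]
  resolve_slot([1, 8, 2, 9, 2, 4, 1, 11], 2) -> 32  [called from settle_round, line 32]
  tally_events(11, 32) -> 15  [called from settle_round, line 34]
  settle_round([1, 8, 2, 9, 2, 4, 1, 11], 2) -> 15  [called from main, line 46]
  bind_quota(15, 1) -> 16  [called from main, line 48]
Log line origins:
  1 — main, line 45
  2 — settle_round, line 30
  3 — screen_input, line 2
  4 — screen_input, line 7
  5 — resolve_slot, line 11
  6-13 — resolve_slot, line 16
  14 — resolve_slot, line 17
  15 — settle_round, line 33
  16 — tally_events, line 21
  17 — main, line 47
  18 — bind_quota, line 37
A correct fix: line 39: replace `+` with `%`.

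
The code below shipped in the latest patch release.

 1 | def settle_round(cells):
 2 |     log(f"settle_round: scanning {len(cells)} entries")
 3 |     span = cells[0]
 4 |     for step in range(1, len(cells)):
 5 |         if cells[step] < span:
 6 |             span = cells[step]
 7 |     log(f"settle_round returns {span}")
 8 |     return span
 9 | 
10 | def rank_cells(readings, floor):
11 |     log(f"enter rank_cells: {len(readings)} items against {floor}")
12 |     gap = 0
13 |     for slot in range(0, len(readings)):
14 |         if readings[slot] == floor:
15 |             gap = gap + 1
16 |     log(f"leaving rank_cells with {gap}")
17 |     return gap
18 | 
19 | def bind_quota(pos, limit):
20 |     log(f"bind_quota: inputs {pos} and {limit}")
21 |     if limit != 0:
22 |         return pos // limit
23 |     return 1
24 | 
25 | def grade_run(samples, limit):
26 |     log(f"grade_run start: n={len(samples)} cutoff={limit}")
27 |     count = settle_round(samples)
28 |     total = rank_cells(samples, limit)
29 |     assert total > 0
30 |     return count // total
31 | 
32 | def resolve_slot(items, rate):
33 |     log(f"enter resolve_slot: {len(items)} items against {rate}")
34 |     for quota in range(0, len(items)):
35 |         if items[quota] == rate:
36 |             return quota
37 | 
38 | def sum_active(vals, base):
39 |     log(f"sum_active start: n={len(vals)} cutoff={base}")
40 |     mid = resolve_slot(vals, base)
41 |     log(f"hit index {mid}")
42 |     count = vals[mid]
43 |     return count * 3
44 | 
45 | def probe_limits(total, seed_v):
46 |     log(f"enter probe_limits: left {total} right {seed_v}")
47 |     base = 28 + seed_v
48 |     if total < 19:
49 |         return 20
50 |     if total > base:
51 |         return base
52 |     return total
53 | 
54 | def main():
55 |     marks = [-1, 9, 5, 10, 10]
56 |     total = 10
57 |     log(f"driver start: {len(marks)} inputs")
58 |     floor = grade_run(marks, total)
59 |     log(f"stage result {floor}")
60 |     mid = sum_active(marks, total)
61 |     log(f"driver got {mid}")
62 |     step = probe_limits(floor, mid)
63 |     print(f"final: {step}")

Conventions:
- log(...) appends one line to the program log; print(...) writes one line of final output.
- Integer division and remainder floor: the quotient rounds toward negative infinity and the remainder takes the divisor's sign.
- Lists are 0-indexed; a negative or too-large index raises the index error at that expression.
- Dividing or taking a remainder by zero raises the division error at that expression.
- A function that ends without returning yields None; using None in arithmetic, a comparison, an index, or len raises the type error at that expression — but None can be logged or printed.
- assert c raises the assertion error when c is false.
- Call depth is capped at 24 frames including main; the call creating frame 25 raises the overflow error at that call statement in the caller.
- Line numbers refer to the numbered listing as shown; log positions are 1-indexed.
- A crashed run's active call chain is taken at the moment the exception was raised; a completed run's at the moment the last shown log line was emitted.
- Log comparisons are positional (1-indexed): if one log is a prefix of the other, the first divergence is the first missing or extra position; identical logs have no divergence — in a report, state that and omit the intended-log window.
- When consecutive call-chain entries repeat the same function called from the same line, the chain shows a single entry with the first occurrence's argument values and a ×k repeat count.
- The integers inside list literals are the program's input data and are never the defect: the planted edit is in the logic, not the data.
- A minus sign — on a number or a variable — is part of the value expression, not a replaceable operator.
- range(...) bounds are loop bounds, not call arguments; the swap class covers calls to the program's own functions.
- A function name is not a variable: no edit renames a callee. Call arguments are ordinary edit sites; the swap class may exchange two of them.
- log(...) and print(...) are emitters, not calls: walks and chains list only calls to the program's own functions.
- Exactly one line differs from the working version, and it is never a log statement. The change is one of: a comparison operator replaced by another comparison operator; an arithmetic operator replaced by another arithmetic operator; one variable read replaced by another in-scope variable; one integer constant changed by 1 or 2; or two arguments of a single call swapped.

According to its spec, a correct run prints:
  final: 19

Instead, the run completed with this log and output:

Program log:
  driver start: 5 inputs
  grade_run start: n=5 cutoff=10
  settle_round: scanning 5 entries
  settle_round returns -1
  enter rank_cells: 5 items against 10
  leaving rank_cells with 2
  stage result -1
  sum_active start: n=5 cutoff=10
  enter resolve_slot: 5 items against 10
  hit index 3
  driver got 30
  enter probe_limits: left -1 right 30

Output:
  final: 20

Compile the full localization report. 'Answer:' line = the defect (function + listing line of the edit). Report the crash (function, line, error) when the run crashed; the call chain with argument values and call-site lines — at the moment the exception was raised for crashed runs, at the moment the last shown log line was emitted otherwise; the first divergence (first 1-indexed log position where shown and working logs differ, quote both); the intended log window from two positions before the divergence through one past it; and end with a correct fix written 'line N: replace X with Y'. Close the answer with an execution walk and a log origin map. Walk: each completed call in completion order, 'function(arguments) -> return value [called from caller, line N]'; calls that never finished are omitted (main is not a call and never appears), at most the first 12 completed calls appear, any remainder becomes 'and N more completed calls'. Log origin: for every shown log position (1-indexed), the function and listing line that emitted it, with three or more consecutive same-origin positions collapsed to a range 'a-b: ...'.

Answer: the defect is in probe_limits at line 49.
Key observation: Nothing in the log betrays the bug — only the output does.
Call chain: main -> probe_limits(-1, 30) (called at line 62).
First divergence: none; the two logs match at every position.
Execution walk:
  settle_round([-1, 9, 5, 10, 10]) -> -1  [called from grade_run, line 27]
  rank_cells([-1, 9, 5, 10, 10], 10) -> 2  [called from grade_run, line 28]
  grade_run([-1, 9, 5, 10, 10], 10) -> -1  [called from main, line 58]
  resolve_slot([-1, 9, 5, 10, 10], 10) -> 3  [called from sum_active, line 40]
  sum_active([-1, 9, 5, 10, 10], 10) -> 30  [called from main, line 60]
  probe_limits(-1, 30) -> 20  [called from main, line 62]
Origin of each log line:
  1: emitted by main (line 57)
  2: emitted by grade_run (line 26)
  3: emitted by settle_round (line 2)
  4: emitted by settle_round (line 7)
  5: emitted by rank_cells (line 11)
  6: emitted by rank_cells (line 16)
  7: emitted by main (line 59)
  8: emitted by sum_active (line 39)
  9: emitted by resolve_slot (line 33)
  10: emitted by sum_active (line 41)
  11: emitted by main (line 61)
  12: emitted by probe_limits (line 46)
A correct fix: line 49: replace `20` with `19`.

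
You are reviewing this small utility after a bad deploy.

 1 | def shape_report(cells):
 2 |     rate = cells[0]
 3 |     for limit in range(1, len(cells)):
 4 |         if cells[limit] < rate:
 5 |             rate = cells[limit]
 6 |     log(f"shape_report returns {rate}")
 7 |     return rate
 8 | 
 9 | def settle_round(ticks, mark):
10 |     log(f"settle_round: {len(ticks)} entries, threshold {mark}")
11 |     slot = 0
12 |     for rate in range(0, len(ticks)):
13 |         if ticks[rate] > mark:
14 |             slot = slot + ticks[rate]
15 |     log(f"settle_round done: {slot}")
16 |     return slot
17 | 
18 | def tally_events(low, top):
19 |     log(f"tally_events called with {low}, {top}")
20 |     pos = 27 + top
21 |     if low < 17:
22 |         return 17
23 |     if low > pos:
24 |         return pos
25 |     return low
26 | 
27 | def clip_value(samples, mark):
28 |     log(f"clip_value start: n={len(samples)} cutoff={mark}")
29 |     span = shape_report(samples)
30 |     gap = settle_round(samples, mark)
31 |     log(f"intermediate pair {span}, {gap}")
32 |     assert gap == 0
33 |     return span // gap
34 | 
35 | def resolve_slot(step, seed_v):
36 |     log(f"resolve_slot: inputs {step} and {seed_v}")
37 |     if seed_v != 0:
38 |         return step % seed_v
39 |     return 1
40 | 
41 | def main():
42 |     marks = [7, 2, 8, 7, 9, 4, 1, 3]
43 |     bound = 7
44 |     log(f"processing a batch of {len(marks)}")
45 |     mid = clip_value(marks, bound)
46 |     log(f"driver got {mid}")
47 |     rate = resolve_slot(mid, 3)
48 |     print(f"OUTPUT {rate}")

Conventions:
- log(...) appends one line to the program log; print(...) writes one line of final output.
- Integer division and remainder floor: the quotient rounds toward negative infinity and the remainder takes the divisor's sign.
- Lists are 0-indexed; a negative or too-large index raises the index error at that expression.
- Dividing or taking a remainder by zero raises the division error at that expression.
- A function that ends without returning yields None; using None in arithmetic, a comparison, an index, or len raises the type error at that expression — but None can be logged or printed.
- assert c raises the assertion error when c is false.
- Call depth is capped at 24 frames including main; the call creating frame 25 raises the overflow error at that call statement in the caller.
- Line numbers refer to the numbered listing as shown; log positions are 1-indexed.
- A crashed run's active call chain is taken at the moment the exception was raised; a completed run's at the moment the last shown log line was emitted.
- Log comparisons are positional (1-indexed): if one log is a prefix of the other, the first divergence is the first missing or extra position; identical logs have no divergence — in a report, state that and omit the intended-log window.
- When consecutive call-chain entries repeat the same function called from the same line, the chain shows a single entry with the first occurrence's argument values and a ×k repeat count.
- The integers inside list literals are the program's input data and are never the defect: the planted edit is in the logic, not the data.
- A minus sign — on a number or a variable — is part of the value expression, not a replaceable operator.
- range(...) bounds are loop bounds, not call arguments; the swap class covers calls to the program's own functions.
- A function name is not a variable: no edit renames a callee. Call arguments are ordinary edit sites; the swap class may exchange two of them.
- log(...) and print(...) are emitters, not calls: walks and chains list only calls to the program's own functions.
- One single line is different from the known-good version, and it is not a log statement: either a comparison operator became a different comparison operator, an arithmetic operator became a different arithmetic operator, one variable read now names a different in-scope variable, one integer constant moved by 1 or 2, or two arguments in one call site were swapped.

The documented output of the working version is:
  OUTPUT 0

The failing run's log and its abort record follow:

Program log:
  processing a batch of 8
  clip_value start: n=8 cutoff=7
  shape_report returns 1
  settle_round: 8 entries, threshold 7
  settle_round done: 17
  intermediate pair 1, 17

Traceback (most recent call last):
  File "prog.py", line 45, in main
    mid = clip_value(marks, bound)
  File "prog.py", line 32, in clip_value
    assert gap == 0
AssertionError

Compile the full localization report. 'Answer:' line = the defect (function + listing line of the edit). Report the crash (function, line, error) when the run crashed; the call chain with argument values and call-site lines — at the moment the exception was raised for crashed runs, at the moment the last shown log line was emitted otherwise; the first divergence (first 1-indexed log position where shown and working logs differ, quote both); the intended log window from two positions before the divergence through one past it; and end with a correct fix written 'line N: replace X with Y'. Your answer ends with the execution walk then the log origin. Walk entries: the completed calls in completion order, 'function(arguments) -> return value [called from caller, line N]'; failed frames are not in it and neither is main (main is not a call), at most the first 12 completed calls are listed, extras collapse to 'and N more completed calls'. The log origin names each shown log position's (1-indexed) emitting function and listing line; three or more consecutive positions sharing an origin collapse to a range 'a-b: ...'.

Answer: the defect is in clip_value at line 32.
Key fact: After 6 matching log lines the faulty run goes silent, while the working version continues with 'driver got 0'.
Crash: clip_value, line 32, AssertionError.
Call chain: main -> clip_value([7, 2, 8, 7, 9, 4, 1, 3], 7) (called at line 45).
First divergence: position 7 (shown log ended at 6 lines; the working version continues: 'driver got 0').
Intended log window:
  5: settle_round done: 17
  6: intermediate pair 1, 17
  7: driver got 0
  8: resolve_slot: inputs 0 and 3
Execution walk:
  shape_report([7, 2, 8, 7, 9, 4, 1, 3]) -> 1  [called from clip_value, line 29]
  settle_round([7, 2, 8, 7, 9, 4, 1, 3], 7) -> 17  [called from clip_value, line 30]
Log origins:
  1: emitted by main (line 44)
  2: emitted by clip_value (line 28)
  3: emitted by shape_report (line 6)
  4: emitted by settle_round (line 10)
  5: emitted by settle_round (line 15)
  6: emitted by clip_value (line 31)
A correct fix: line 32: replace `==` with `>`.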